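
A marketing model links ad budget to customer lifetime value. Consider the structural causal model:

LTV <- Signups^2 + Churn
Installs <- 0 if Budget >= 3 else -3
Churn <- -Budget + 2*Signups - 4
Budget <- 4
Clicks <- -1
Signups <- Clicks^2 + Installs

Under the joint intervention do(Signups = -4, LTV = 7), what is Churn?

-16

Setting Signups = -4, LTV = 7 by intervention discards those variables' equations.
Churn = -Budget + 2*Signups - 4  [with Budget=4, Signups=-4]  = -16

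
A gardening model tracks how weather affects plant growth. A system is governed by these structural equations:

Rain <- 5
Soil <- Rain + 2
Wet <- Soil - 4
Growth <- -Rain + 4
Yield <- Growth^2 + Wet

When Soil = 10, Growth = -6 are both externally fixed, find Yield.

42

Setting Soil = 10, Growth = -6 by intervention discards those variables' equations.
Wet = Soil - 4  [with Soil=10]  = 6
Yield = Growth^2 + Wet  [with Growth=-6, Wet=6]  = 42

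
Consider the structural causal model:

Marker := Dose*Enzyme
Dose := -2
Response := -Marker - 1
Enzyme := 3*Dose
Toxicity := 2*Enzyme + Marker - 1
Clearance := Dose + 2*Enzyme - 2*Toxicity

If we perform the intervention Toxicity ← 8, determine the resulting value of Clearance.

-30

The intervention breaks the incoming arrows to Toxicity: Toxicity := 2*Enzyme + Marker - 1 no longer applies, and Toxicity = 8.
Enzyme = 3*Dose  [with Dose=-2]  = -6
Clearance = Dose + 2*Enzyme - 2*Toxicity  [with Dose=-2, Enzyme=-6, Toxicity=8]  = -30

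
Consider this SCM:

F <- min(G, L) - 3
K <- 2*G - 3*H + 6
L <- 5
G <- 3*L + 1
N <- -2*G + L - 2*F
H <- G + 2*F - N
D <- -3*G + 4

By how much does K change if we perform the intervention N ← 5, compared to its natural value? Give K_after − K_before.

Under do(N=5), the mechanism N <- -2*G + L - 2*F is discarded; N is fixed at 5.
G = 3*L + 1  [with L=5]  = 16
F = min(G, L) - 3  [with G=16, L=5]  = 2
H = G + 2*F - N  [with G=16, F=2, N=5]  = 15
K = 2*G - 3*H + 6  [with G=16, H=15]  = -7
Without intervention: G = 3*L + 1  [with L=5]  = 16; F = min(G, L) - 3  [with G=16, L=5]  = 2; N = -2*G + L - 2*F  [with G=16, L=5, F=2]  = -31; H = G + 2*F - N  [with G=16, F=2, N=-31]  = 51; K = 2*G - 3*H + 6  [with G=16, H=51]  = -115.
Change = -7 − (-115) = 108.

108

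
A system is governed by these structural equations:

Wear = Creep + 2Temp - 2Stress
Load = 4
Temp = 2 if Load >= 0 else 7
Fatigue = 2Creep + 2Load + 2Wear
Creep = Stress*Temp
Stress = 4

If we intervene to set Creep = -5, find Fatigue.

Under do(Creep=-5), the mechanism Creep = Stress*Temp is discarded; Creep is fixed at -5.
Temp = 2 if Load >= 0 else 7  [with Load=4]  = 2
Wear = Creep + 2Temp - 2Stress  [with Creep=-5, Temp=2, Stress=4]  = -9
Fatigue = 2Creep + 2Load + 2Wear  [with Creep=-5, Load=4, Wear=-9]  = -20

-20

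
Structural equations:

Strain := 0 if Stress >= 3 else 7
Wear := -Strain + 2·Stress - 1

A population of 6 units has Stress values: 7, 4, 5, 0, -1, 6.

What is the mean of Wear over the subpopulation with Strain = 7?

-9

E[Wear|Strain=7] averages over only the 2 units with Strain=7 (Stress = 0, -1): Wear = -8, -10, mean -9.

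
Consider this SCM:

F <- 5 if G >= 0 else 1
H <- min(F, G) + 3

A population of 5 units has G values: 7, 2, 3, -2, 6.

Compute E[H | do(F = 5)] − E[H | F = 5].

The intervention sets F=5 in all 5 units regardless of G. Recomputing H per unit gives 8, 5, 6, 1, 8; average 5.6.
E[H|F=5] averages over only the 4 units with F=5 (G = 7, 2, 3, 6): H = 8, 5, 6, 8, mean 6.75.
Difference = 5.6 − 6.75 = -1.15.

-1.15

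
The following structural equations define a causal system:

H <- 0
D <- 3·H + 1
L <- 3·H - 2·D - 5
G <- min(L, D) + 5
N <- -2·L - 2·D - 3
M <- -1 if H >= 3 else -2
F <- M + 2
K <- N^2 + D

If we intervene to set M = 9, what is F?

11

Intervening sets M = 9 and removes its equation (M <- -1 if H >= 3 else -2).
F = M + 2  [with M=9]  = 11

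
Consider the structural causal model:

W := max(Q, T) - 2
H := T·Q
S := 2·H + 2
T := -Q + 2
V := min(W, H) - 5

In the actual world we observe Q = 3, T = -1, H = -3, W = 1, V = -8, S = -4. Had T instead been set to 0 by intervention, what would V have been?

-5

do(T=0) replaces the equation T := -Q + 2 with the constant T = 0.
H = T·Q  [with T=0, Q=3]  = 0
W = max(Q, T) - 2  [with Q=3, T=0]  = 1
V = min(W, H) - 5  [with W=1, H=0]  = -5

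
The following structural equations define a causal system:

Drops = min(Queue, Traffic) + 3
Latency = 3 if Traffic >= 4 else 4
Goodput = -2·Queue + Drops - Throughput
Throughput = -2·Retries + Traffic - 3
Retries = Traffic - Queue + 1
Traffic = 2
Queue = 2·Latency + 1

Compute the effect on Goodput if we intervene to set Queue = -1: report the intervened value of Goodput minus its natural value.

37

The intervention breaks the incoming arrows to Queue: Queue = 2·Latency + 1 no longer applies, and Queue = -1.
Drops = min(Queue, Traffic) + 3  [with Queue=-1, Traffic=2]  = 2
Retries = Traffic - Queue + 1  [with Traffic=2, Queue=-1]  = 4
Throughput = -2·Retries + Traffic - 3  [with Retries=4, Traffic=2]  = -9
Goodput = -2·Queue + Drops - Throughput  [with Queue=-1, Drops=2, Throughput=-9]  = 13
Without intervention: Latency = 3 if Traffic >= 4 else 4  [with Traffic=2]  = 4; Queue = 2·Latency + 1  [with Latency=4]  = 9; Drops = min(Queue, Traffic) + 3  [with Queue=9, Traffic=2]  = 5; Retries = Traffic - Queue + 1  [with Traffic=2, Queue=9]  = -6; Throughput = -2·Retries + Traffic - 3  [with Retries=-6, Traffic=2]  = 11; Goodput = -2·Queue + Drops - Throughput  [with Queue=9, Drops=5, Throughput=11]  = -24.
Change = 13 − (-24) = 37.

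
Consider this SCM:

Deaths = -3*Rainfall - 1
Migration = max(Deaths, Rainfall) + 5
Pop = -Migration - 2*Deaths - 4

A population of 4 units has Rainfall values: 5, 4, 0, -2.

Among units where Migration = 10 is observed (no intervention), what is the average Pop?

-3

Observing Migration=10 restricts to units where Migration's equation naturally yields 10: Rainfall ∈ {5, -2}. In that subpopulation Pop = 18, -24, mean -3.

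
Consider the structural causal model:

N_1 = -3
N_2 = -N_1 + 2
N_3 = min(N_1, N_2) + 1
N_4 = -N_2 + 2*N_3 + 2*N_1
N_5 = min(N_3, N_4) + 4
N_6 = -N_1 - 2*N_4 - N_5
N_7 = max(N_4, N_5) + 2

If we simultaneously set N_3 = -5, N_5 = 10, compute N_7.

Under do(N_3 = -5, N_5 = 10), each intervened variable's structural equation is replaced by its fixed value.
N_2 = -N_1 + 2  [with N_1=-3]  = 5
N_4 = -N_2 + 2*N_3 + 2*N_1  [with N_2=5, N_3=-5, N_1=-3]  = -21
N_7 = max(N_4, N_5) + 2  [with N_4=-21, N_5=10]  = 12

12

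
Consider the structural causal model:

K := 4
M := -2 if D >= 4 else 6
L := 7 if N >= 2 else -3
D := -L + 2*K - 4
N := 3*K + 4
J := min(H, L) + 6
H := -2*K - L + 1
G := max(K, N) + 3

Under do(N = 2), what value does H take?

do(N=2) replaces the equation N := 3*K + 4 with the constant N = 2.
L = 7 if N >= 2 else -3  [with N=2]  = 7
H = -2*K - L + 1  [with K=4, L=7]  = -14

-14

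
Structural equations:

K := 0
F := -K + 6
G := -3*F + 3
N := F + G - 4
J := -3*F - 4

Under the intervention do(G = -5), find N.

The intervention breaks the incoming arrows to G: G := -3*F + 3 no longer applies, and G = -5.
F = -K + 6  [with K=0]  = 6
N = F + G - 4  [with F=6, G=-5]  = -3

-3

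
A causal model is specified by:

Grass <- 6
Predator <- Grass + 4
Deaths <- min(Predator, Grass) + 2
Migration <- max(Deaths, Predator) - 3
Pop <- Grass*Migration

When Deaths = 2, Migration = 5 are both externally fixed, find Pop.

Setting Deaths = 2, Migration = 5 by intervention discards those variables' equations.
Pop = Grass*Migration  [with Grass=6, Migration=5]  = 30

30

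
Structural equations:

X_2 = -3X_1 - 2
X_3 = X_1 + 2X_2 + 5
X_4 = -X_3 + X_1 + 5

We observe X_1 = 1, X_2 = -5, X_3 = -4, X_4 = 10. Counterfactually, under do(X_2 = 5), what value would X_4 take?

Under do(X_2=5), the mechanism X_2 = -3X_1 - 2 is discarded; X_2 is fixed at 5.
X_3 = X_1 + 2X_2 + 5  [with X_1=1, X_2=5]  = 16
X_4 = -X_3 + X_1 + 5  [with X_3=16, X_1=1]  = -10

-10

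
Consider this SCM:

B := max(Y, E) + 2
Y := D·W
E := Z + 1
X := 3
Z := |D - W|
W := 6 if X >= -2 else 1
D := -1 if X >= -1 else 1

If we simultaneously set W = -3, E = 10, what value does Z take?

The joint intervention fixes W = -3, E = 10, removing each variable's own equation.
D = -1 if X >= -1 else 1  [with X=3]  = -1
Z = |D - W|  [with D=-1, W=-3]  = 2

2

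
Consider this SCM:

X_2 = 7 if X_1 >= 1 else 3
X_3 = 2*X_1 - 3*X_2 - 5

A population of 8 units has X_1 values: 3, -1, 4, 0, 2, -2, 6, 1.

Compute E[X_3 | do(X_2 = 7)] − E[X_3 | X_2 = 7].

Under do(X_2=7), X_2's equation is replaced by X_2=7 for every unit. Per-unit X_3: -20, -28, -18, -26, -22, -30, -14, -24. Mean = -22.75.
Observing X_2=7 restricts to units where X_2's equation naturally yields 7: X_1 ∈ {3, 4, 2, 6, 1}. In that subpopulation X_3 = -20, -18, -22, -14, -24, mean -19.6.
Difference = -22.75 − (-19.6) = -3.15.

-3.15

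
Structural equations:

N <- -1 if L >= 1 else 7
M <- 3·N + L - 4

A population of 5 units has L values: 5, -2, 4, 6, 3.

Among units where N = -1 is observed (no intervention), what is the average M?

Observing N=-1 restricts to units where N's equation naturally yields -1: L ∈ {5, 4, 6, 3}. In that subpopulation M = -2, -3, -1, -4, mean -2.5.

-2.5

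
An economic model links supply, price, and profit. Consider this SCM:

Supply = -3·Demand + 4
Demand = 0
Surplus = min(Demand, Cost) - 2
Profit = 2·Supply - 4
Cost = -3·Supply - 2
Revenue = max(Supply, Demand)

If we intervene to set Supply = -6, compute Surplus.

Under do(Supply=-6), the mechanism Supply = -3·Demand + 4 is discarded; Supply is fixed at -6.
Cost = -3·Supply - 2  [with Supply=-6]  = 16
Surplus = min(Demand, Cost) - 2  [with Demand=0, Cost=16]  = -2

-2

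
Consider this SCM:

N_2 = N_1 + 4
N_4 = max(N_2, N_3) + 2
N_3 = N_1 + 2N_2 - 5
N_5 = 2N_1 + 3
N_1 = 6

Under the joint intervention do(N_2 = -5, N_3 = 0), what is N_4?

Setting N_2 = -5, N_3 = 0 by intervention discards those variables' equations.
N_4 = max(N_2, N_3) + 2  [with N_2=-5, N_3=0]  = 2

2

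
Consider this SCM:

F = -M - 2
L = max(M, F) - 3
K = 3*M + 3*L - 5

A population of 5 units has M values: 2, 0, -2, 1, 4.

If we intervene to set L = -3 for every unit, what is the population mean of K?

The intervention sets L=-3 in all 5 units regardless of M. Recomputing K per unit gives -8, -14, -20, -11, -2; average -11.

-11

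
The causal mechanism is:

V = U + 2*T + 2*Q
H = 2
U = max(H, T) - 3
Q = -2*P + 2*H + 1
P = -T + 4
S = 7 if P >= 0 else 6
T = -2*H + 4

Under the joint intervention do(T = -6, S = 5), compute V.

-43

Setting T = -6, S = 5 by intervention discards those variables' equations.
U = max(H, T) - 3  [with H=2, T=-6]  = -1
P = -T + 4  [with T=-6]  = 10
Q = -2*P + 2*H + 1  [with P=10, H=2]  = -15
V = U + 2*T + 2*Q  [with U=-1, T=-6, Q=-15]  = -43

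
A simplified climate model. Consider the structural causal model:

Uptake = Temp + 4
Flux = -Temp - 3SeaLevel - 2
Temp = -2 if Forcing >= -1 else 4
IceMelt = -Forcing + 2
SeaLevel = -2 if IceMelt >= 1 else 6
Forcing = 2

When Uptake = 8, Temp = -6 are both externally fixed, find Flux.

The joint intervention fixes Uptake = 8, Temp = -6, removing each variable's own equation.
IceMelt = -Forcing + 2  [with Forcing=2]  = 0
SeaLevel = -2 if IceMelt >= 1 else 6  [with IceMelt=0]  = 6
Flux = -Temp - 3SeaLevel - 2  [with Temp=-6, SeaLevel=6]  = -14

-14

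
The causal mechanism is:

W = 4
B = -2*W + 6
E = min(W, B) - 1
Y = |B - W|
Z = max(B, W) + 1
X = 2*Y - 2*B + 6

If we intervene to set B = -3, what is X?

Under do(B=-3), the mechanism B = -2*W + 6 is discarded; B is fixed at -3.
Y = |B - W|  [with B=-3, W=4]  = 7
X = 2*Y - 2*B + 6  [with Y=7, B=-3]  = 26

26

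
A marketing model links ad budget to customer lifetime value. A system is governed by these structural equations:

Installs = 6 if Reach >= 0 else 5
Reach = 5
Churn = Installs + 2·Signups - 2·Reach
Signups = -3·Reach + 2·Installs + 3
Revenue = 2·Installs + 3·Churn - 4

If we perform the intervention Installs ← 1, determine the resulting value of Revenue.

do(Installs=1) replaces the equation Installs = 6 if Reach >= 0 else 5 with the constant Installs = 1.
Signups = -3·Reach + 2·Installs + 3  [with Reach=5, Installs=1]  = -10
Churn = Installs + 2·Signups - 2·Reach  [with Installs=1, Signups=-10, Reach=5]  = -29
Revenue = 2·Installs + 3·Churn - 4  [with Installs=1, Churn=-29]  = -89

-89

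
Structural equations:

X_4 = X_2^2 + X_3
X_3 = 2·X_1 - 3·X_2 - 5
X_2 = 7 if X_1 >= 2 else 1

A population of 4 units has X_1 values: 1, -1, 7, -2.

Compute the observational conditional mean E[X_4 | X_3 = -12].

13

E[X_4|X_3=-12] averages over only the 2 units with X_3=-12 (X_1 = 7, -2): X_4 = 37, -11, mean 13.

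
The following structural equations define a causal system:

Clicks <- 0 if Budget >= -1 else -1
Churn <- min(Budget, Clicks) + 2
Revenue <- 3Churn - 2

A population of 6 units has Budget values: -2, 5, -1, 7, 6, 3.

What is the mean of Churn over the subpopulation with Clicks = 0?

Conditioning on Clicks=0 selects the 5 unit(s) with Budget ∈ {5, -1, 7, 6, 3}. Their Churn values: 2, 1, 2, 2, 2. Mean = 1.8.

1.8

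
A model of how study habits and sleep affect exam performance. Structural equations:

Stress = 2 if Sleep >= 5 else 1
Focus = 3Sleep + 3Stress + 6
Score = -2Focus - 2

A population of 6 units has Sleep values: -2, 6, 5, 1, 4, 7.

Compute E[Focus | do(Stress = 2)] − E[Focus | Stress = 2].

Every unit gets Stress=2 under the intervention. Focus values become 6, 30, 27, 15, 24, 33; E[Focus|do(Stress=2)] = 22.5.
Conditioning on Stress=2 selects the 3 unit(s) with Sleep ∈ {6, 5, 7}. Their Focus values: 30, 27, 33. Mean = 30.
Difference = 22.5 − 30 = -7.5.

-7.5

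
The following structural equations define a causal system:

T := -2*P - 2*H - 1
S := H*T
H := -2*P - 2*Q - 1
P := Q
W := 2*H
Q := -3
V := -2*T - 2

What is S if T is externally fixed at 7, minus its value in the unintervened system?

264

The intervention breaks the incoming arrows to T: T := -2*P - 2*H - 1 no longer applies, and T = 7.
P = Q  [with Q=-3]  = -3
H = -2*P - 2*Q - 1  [with P=-3, Q=-3]  = 11
S = H*T  [with H=11, T=7]  = 77
Without intervention: P = Q  [with Q=-3]  = -3; H = -2*P - 2*Q - 1  [with P=-3, Q=-3]  = 11; T = -2*P - 2*H - 1  [with P=-3, H=11]  = -17; S = H*T  [with H=11, T=-17]  = -187.
Change = 77 − (-187) = 264.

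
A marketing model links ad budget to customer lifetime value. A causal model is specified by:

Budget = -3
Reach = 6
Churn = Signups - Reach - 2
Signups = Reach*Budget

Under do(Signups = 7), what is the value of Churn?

The intervention breaks the incoming arrows to Signups: Signups = Reach*Budget no longer applies, and Signups = 7.
Churn = Signups - Reach - 2  [with Signups=7, Reach=6]  = -1

-1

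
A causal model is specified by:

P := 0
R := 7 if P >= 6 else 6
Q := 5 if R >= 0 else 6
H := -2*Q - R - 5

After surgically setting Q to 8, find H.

-27

The intervention breaks the incoming arrows to Q: Q := 5 if R >= 0 else 6 no longer applies, and Q = 8.
R = 7 if P >= 6 else 6  [with P=0]  = 6
H = -2*Q - R - 5  [with Q=8, R=6]  = -27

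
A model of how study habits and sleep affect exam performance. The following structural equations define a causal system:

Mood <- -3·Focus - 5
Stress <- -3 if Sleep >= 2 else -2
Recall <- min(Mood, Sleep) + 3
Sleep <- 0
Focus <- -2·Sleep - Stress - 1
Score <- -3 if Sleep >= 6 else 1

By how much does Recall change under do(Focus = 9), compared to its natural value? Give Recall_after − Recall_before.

-24

The intervention breaks the incoming arrows to Focus: Focus <- -2·Sleep - Stress - 1 no longer applies, and Focus = 9.
Mood = -3·Focus - 5  [with Focus=9]  = -32
Recall = min(Mood, Sleep) + 3  [with Mood=-32, Sleep=0]  = -29
Without intervention: Stress = -3 if Sleep >= 2 else -2  [with Sleep=0]  = -2; Focus = -2·Sleep - Stress - 1  [with Sleep=0, Stress=-2]  = 1; Mood = -3·Focus - 5  [with Focus=1]  = -8; Recall = min(Mood, Sleep) + 3  [with Mood=-8, Sleep=0]  = -5.
Change = -29 − (-5) = -24.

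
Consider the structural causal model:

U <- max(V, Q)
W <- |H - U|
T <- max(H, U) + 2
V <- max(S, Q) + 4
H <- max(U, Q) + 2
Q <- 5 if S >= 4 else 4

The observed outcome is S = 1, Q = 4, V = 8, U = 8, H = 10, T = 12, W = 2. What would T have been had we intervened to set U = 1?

Under do(U=1), the mechanism U <- max(V, Q) is discarded; U is fixed at 1.
Q = 5 if S >= 4 else 4  [with S=1]  = 4
H = max(U, Q) + 2  [with U=1, Q=4]  = 6
T = max(H, U) + 2  [with H=6, U=1]  = 8

8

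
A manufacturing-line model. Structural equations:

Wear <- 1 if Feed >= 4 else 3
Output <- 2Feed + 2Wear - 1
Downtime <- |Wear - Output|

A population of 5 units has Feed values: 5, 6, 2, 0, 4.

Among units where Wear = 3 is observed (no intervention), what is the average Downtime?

E[Downtime|Wear=3] averages over only the 2 units with Wear=3 (Feed = 2, 0): Downtime = 6, 2, mean 4.

4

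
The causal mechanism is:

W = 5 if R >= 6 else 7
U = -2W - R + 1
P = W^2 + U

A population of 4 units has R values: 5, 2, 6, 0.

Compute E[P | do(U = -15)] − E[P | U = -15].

Under do(U=-15), U's equation is replaced by U=-15 for every unit. Per-unit P: 34, 34, 10, 34. Mean = 28.
Conditioning on U=-15 selects the 2 unit(s) with R ∈ {2, 6}. Their P values: 34, 10. Mean = 22.
Difference = 28 − 22 = 6.

6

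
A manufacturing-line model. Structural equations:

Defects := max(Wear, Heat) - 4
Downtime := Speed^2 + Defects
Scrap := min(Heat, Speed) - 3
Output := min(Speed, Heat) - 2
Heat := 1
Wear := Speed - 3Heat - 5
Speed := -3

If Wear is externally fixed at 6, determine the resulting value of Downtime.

11

The intervention breaks the incoming arrows to Wear: Wear := Speed - 3Heat - 5 no longer applies, and Wear = 6.
Defects = max(Wear, Heat) - 4  [with Wear=6, Heat=1]  = 2
Downtime = Speed^2 + Defects  [with Speed=-3, Defects=2]  = 11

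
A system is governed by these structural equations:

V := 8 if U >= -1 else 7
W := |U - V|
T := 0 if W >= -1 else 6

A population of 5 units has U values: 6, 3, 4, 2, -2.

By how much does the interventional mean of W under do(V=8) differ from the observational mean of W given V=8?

Every unit gets V=8 under the intervention. W values become 2, 5, 4, 6, 10; E[W|do(V=8)] = 5.4.
Conditioning on V=8 selects the 4 unit(s) with U ∈ {6, 3, 4, 2}. Their W values: 2, 5, 4, 6. Mean = 4.25.
Difference = 5.4 − 4.25 = 1.15.

1.15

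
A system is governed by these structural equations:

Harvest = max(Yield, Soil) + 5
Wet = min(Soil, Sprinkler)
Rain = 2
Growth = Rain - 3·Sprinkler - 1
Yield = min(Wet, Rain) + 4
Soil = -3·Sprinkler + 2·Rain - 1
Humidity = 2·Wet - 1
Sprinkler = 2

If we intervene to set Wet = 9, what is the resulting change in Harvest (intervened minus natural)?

5

do(Wet=9) replaces the equation Wet = min(Soil, Sprinkler) with the constant Wet = 9.
Soil = -3·Sprinkler + 2·Rain - 1  [with Sprinkler=2, Rain=2]  = -3
Yield = min(Wet, Rain) + 4  [with Wet=9, Rain=2]  = 6
Harvest = max(Yield, Soil) + 5  [with Yield=6, Soil=-3]  = 11
Without intervention: Soil = -3·Sprinkler + 2·Rain - 1  [with Sprinkler=2, Rain=2]  = -3; Wet = min(Soil, Sprinkler)  [with Soil=-3, Sprinkler=2]  = -3; Yield = min(Wet, Rain) + 4  [with Wet=-3, Rain=2]  = 1; Harvest = max(Yield, Soil) + 5  [with Yield=1, Soil=-3]  = 6.
Change = 11 − 6 = 5.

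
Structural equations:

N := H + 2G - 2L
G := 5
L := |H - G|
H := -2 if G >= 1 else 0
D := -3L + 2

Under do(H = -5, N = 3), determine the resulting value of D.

Setting H = -5, N = 3 by intervention discards those variables' equations.
L = |H - G|  [with H=-5, G=5]  = 10
D = -3L + 2  [with L=10]  = -28

-28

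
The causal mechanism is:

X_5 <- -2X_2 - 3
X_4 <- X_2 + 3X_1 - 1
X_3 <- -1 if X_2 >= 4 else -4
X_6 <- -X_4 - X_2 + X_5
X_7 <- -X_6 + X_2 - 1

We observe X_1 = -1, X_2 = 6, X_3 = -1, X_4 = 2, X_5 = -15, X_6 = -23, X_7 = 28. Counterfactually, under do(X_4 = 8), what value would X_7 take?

The intervention breaks the incoming arrows to X_4: X_4 <- X_2 + 3X_1 - 1 no longer applies, and X_4 = 8.
X_5 = -2X_2 - 3  [with X_2=6]  = -15
X_6 = -X_4 - X_2 + X_5  [with X_4=8, X_2=6, X_5=-15]  = -29
X_7 = -X_6 + X_2 - 1  [with X_6=-29, X_2=6]  = 34

34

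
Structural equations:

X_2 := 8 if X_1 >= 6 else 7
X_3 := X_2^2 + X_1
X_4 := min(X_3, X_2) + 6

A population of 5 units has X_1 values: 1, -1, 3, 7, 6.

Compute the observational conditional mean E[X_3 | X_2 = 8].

70.5

Conditioning on X_2=8 selects the 2 unit(s) with X_1 ∈ {7, 6}. Their X_3 values: 71, 70. Mean = 70.5.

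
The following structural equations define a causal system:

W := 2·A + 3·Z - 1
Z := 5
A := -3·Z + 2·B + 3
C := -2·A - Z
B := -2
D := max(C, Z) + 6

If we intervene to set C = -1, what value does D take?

11

Under do(C=-1), the mechanism C := -2·A - Z is discarded; C is fixed at -1.
D = max(C, Z) + 6  [with C=-1, Z=5]  = 11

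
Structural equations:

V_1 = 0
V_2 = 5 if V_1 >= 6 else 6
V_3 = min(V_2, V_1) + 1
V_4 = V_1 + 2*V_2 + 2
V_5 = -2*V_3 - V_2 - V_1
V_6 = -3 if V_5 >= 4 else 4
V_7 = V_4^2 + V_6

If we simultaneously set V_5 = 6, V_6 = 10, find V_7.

Under do(V_5 = 6, V_6 = 10), each intervened variable's structural equation is replaced by its fixed value.
V_2 = 5 if V_1 >= 6 else 6  [with V_1=0]  = 6
V_4 = V_1 + 2*V_2 + 2  [with V_1=0, V_2=6]  = 14
V_7 = V_4^2 + V_6  [with V_4=14, V_6=10]  = 206

206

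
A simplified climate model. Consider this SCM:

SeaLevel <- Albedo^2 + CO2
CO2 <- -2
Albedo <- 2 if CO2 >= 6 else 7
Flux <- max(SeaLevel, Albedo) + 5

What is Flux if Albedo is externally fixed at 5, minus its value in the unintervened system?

-24

Under do(Albedo=5), the mechanism Albedo <- 2 if CO2 >= 6 else 7 is discarded; Albedo is fixed at 5.
SeaLevel = Albedo^2 + CO2  [with Albedo=5, CO2=-2]  = 23
Flux = max(SeaLevel, Albedo) + 5  [with SeaLevel=23, Albedo=5]  = 28
Without intervention: Albedo = 2 if CO2 >= 6 else 7  [with CO2=-2]  = 7; SeaLevel = Albedo^2 + CO2  [with Albedo=7, CO2=-2]  = 47; Flux = max(SeaLevel, Albedo) + 5  [with SeaLevel=47, Albedo=7]  = 52.
Change = 28 − 52 = -24.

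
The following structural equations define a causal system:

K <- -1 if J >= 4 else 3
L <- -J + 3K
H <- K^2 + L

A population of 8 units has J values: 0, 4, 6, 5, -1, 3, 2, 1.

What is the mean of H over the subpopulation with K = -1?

Conditioning on K=-1 selects the 3 unit(s) with J ∈ {4, 6, 5}. Their H values: -6, -8, -7. Mean = -7.

-7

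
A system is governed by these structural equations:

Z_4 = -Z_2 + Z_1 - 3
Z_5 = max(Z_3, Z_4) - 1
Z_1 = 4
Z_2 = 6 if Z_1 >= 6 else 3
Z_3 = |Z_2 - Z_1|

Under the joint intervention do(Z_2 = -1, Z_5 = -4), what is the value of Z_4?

2

The joint intervention fixes Z_2 = -1, Z_5 = -4, removing each variable's own equation.
Z_4 = -Z_2 + Z_1 - 3  [with Z_2=-1, Z_1=4]  = 2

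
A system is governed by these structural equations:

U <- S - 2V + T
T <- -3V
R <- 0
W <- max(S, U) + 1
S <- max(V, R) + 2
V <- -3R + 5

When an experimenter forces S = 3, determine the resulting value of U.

-22

Intervening sets S = 3 and removes its equation (S <- max(V, R) + 2).
V = -3R + 5  [with R=0]  = 5
T = -3V  [with V=5]  = -15
U = S - 2V + T  [with S=3, V=5, T=-15]  = -22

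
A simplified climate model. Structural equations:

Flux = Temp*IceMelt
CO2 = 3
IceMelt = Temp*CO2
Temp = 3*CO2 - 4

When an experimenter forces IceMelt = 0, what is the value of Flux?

0

The intervention breaks the incoming arrows to IceMelt: IceMelt = Temp*CO2 no longer applies, and IceMelt = 0.
Temp = 3*CO2 - 4  [with CO2=3]  = 5
Flux = Temp*IceMelt  [with Temp=5, IceMelt=0]  = 0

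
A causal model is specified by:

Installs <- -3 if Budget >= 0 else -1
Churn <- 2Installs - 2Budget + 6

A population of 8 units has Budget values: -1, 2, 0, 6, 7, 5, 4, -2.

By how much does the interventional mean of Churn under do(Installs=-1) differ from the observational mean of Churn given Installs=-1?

-8.25

The intervention sets Installs=-1 in all 8 units regardless of Budget. Recomputing Churn per unit gives 6, 0, 4, -8, -10, -6, -4, 8; average -1.25.
E[Churn|Installs=-1] averages over only the 2 units with Installs=-1 (Budget = -1, -2): Churn = 6, 8, mean 7.
Difference = -1.25 − 7 = -8.25.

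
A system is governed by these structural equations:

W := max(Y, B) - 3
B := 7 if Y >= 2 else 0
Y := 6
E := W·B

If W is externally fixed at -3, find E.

-21

The intervention breaks the incoming arrows to W: W := max(Y, B) - 3 no longer applies, and W = -3.
B = 7 if Y >= 2 else 0  [with Y=6]  = 7
E = W·B  [with W=-3, B=7]  = -21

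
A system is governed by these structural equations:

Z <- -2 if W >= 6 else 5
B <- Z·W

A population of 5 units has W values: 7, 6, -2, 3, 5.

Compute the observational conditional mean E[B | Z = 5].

Observing Z=5 restricts to units where Z's equation naturally yields 5: W ∈ {-2, 3, 5}. In that subpopulation B = -10, 15, 25, mean 10.

10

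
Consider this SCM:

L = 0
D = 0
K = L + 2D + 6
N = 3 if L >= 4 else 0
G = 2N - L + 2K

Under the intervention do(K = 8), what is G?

16

do(K=8) replaces the equation K = L + 2D + 6 with the constant K = 8.
N = 3 if L >= 4 else 0  [with L=0]  = 0
G = 2N - L + 2K  [with N=0, L=0, K=8]  = 16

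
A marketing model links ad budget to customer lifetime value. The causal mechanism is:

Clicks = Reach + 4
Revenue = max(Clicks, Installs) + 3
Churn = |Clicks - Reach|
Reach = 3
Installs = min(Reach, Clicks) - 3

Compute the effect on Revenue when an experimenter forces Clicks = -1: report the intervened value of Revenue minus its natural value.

-8

do(Clicks=-1) replaces the equation Clicks = Reach + 4 with the constant Clicks = -1.
Installs = min(Reach, Clicks) - 3  [with Reach=3, Clicks=-1]  = -4
Revenue = max(Clicks, Installs) + 3  [with Clicks=-1, Installs=-4]  = 2
Without intervention: Clicks = Reach + 4  [with Reach=3]  = 7; Installs = min(Reach, Clicks) - 3  [with Reach=3, Clicks=7]  = 0; Revenue = max(Clicks, Installs) + 3  [with Clicks=7, Installs=0]  = 10.
Change = 2 − 10 = -8.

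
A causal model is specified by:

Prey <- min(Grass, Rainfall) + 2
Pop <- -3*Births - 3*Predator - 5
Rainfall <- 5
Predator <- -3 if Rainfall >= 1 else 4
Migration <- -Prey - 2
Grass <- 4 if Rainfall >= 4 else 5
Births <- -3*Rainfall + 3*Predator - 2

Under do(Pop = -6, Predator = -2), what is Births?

Under do(Pop = -6, Predator = -2), each intervened variable's structural equation is replaced by its fixed value.
Births = -3*Rainfall + 3*Predator - 2  [with Rainfall=5, Predator=-2]  = -23

-23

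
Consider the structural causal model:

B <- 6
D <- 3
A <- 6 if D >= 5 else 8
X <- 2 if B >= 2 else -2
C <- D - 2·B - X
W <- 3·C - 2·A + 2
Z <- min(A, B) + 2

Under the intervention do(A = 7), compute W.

The intervention breaks the incoming arrows to A: A <- 6 if D >= 5 else 8 no longer applies, and A = 7.
X = 2 if B >= 2 else -2  [with B=6]  = 2
C = D - 2·B - X  [with D=3, B=6, X=2]  = -11
W = 3·C - 2·A + 2  [with C=-11, A=7]  = -45

-45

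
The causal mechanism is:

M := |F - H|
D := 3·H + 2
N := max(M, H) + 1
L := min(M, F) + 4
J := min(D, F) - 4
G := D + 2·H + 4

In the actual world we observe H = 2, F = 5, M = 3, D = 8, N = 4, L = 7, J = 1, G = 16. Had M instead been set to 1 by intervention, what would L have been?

The intervention breaks the incoming arrows to M: M := |F - H| no longer applies, and M = 1.
L = min(M, F) + 4  [with M=1, F=5]  = 5

5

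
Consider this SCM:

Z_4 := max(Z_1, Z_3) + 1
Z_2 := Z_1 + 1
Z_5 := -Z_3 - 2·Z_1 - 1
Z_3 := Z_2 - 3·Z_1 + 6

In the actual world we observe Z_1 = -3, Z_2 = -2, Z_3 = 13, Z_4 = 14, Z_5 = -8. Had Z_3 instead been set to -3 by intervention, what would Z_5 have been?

do(Z_3=-3) replaces the equation Z_3 := Z_2 - 3·Z_1 + 6 with the constant Z_3 = -3.
Z_5 = -Z_3 - 2·Z_1 - 1  [with Z_3=-3, Z_1=-3]  = 8

8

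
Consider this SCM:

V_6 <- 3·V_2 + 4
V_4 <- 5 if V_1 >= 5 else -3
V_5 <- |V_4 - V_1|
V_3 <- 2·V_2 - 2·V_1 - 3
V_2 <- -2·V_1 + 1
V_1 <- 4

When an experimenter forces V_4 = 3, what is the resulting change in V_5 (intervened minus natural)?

Intervening sets V_4 = 3 and removes its equation (V_4 <- 5 if V_1 >= 5 else -3).
V_5 = |V_4 - V_1|  [with V_4=3, V_1=4]  = 1
Without intervention: V_4 = 5 if V_1 >= 5 else -3  [with V_1=4]  = -3; V_5 = |V_4 - V_1|  [with V_4=-3, V_1=4]  = 7.
Change = 1 − 7 = -6.

-6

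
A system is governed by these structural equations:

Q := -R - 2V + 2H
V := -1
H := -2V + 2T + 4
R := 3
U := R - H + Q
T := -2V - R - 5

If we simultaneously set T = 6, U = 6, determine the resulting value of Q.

The joint intervention fixes T = 6, U = 6, removing each variable's own equation.
H = -2V + 2T + 4  [with V=-1, T=6]  = 18
Q = -R - 2V + 2H  [with R=3, V=-1, H=18]  = 35

35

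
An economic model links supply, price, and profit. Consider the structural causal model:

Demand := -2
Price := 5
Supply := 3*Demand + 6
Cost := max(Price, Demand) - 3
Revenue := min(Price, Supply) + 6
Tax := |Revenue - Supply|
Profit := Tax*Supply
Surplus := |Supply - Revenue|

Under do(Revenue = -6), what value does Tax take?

6

The intervention breaks the incoming arrows to Revenue: Revenue := min(Price, Supply) + 6 no longer applies, and Revenue = -6.
Supply = 3*Demand + 6  [with Demand=-2]  = 0
Tax = |Revenue - Supply|  [with Revenue=-6, Supply=0]  = 6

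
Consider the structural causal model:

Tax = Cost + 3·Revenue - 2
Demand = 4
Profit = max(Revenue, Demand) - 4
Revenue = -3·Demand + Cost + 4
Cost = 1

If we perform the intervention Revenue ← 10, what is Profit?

6

do(Revenue=10) replaces the equation Revenue = -3·Demand + Cost + 4 with the constant Revenue = 10.
Profit = max(Revenue, Demand) - 4  [with Revenue=10, Demand=4]  = 6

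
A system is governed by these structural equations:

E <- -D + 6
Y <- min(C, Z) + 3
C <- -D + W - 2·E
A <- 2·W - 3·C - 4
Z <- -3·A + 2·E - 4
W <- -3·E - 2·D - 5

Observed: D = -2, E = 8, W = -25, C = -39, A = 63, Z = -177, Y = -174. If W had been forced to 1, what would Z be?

-99

The intervention breaks the incoming arrows to W: W <- -3·E - 2·D - 5 no longer applies, and W = 1.
E = -D + 6  [with D=-2]  = 8
C = -D + W - 2·E  [with D=-2, W=1, E=8]  = -13
A = 2·W - 3·C - 4  [with W=1, C=-13]  = 37
Z = -3·A + 2·E - 4  [with A=37, E=8]  = -99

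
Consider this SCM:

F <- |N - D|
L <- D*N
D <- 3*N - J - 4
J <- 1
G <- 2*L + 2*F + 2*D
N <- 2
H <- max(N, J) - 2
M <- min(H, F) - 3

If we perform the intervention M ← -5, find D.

1

Intervening sets M = -5 and removes its equation (M <- min(H, F) - 3).
D is not downstream of the intervention, so its value is determined by the original equations.
D = 3*N - J - 4  [with N=2, J=1]  = 1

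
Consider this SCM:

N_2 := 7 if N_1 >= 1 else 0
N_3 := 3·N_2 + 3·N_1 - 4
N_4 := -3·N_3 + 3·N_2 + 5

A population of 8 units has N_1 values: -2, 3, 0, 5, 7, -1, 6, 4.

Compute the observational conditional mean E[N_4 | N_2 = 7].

Conditioning on N_2=7 selects the 5 unit(s) with N_1 ∈ {3, 5, 7, 6, 4}. Their N_4 values: -52, -70, -88, -79, -61. Mean = -70.

-70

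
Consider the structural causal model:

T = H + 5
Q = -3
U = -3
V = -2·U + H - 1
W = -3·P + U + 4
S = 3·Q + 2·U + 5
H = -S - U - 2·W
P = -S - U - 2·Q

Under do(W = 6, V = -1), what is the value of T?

6

Setting W = 6, V = -1 by intervention discards those variables' equations.
S = 3·Q + 2·U + 5  [with Q=-3, U=-3]  = -10
H = -S - U - 2·W  [with S=-10, U=-3, W=6]  = 1
T = H + 5  [with H=1]  = 6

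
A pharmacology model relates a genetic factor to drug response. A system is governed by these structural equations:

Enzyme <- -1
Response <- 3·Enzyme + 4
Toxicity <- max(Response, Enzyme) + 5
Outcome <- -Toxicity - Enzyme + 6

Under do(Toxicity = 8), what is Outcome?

-1

The intervention breaks the incoming arrows to Toxicity: Toxicity <- max(Response, Enzyme) + 5 no longer applies, and Toxicity = 8.
Outcome = -Toxicity - Enzyme + 6  [with Toxicity=8, Enzyme=-1]  = -1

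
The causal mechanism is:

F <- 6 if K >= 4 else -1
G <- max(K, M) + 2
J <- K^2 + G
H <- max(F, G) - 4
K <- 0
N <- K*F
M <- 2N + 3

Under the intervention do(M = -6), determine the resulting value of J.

The intervention breaks the incoming arrows to M: M <- 2N + 3 no longer applies, and M = -6.
G = max(K, M) + 2  [with K=0, M=-6]  = 2
J = K^2 + G  [with K=0, G=2]  = 2

2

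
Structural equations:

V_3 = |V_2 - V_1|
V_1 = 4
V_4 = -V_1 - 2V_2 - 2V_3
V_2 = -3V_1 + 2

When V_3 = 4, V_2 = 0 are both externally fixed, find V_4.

The joint intervention fixes V_3 = 4, V_2 = 0, removing each variable's own equation.
V_4 = -V_1 - 2V_2 - 2V_3  [with V_1=4, V_2=0, V_3=4]  = -12

-12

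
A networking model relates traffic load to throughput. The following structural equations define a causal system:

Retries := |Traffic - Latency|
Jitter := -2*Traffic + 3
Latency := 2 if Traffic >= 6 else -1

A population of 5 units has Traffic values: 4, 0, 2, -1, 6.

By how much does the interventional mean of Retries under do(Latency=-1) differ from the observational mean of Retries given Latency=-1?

do(Latency=-1) breaks Latency's dependence on Traffic. With Latency=-1 fixed, Retries across the units is 5, 1, 3, 0, 7, mean 3.2.
Observing Latency=-1 restricts to units where Latency's equation naturally yields -1: Traffic ∈ {4, 0, 2, -1}. In that subpopulation Retries = 5, 1, 3, 0, mean 2.25.
Difference = 3.2 − 2.25 = 0.95.

0.95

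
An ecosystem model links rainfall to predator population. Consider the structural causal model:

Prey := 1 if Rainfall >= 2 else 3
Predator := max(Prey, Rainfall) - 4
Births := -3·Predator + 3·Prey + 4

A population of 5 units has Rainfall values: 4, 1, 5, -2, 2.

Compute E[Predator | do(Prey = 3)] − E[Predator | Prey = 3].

0.6

The intervention sets Prey=3 in all 5 units regardless of Rainfall. Recomputing Predator per unit gives 0, -1, 1, -1, -1; average -0.4.
Observing Prey=3 restricts to units where Prey's equation naturally yields 3: Rainfall ∈ {1, -2}. In that subpopulation Predator = -1, -1, mean -1.
Difference = -0.4 − (-1) = 0.6.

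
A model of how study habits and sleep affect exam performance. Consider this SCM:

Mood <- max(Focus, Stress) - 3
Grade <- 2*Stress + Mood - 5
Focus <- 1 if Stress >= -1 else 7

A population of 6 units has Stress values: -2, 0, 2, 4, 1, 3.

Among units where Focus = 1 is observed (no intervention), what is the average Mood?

Observing Focus=1 restricts to units where Focus's equation naturally yields 1: Stress ∈ {0, 2, 4, 1, 3}. In that subpopulation Mood = -2, -1, 1, -2, 0, mean -0.8.

-0.8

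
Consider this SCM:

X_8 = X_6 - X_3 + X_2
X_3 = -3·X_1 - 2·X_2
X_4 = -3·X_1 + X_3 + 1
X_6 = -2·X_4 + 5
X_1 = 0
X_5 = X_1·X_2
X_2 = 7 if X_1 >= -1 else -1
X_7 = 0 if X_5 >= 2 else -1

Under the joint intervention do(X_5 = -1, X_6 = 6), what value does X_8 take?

27

Setting X_5 = -1, X_6 = 6 by intervention discards those variables' equations.
X_2 = 7 if X_1 >= -1 else -1  [with X_1=0]  = 7
X_3 = -3·X_1 - 2·X_2  [with X_1=0, X_2=7]  = -14
X_8 = X_6 - X_3 + X_2  [with X_6=6, X_3=-14, X_2=7]  = 27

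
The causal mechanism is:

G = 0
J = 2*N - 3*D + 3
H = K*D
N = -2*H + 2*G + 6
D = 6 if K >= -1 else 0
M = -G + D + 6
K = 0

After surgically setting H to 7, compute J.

-31

Under do(H=7), the mechanism H = K*D is discarded; H is fixed at 7.
D = 6 if K >= -1 else 0  [with K=0]  = 6
N = -2*H + 2*G + 6  [with H=7, G=0]  = -8
J = 2*N - 3*D + 3  [with N=-8, D=6]  = -31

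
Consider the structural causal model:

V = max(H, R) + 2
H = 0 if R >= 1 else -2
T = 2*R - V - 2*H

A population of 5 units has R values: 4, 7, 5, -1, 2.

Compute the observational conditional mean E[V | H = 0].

6.5

Conditioning on H=0 selects the 4 unit(s) with R ∈ {4, 7, 5, 2}. Their V values: 6, 9, 7, 4. Mean = 6.5.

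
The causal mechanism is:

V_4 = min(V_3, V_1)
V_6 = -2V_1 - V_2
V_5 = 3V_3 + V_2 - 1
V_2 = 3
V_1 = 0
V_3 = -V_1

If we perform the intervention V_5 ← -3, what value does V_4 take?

The intervention breaks the incoming arrows to V_5: V_5 = 3V_3 + V_2 - 1 no longer applies, and V_5 = -3.
Since V_4 is not a descendant of the intervened variable, it is unaffected.
V_3 = -V_1  [with V_1=0]  = 0
V_4 = min(V_3, V_1)  [with V_3=0, V_1=0]  = 0

0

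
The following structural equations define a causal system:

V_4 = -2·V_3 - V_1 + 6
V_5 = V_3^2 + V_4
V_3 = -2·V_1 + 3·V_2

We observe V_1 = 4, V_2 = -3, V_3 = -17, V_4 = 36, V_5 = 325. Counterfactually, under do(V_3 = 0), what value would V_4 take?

The intervention breaks the incoming arrows to V_3: V_3 = -2·V_1 + 3·V_2 no longer applies, and V_3 = 0.
V_4 = -2·V_3 - V_1 + 6  [with V_3=0, V_1=4]  = 2

2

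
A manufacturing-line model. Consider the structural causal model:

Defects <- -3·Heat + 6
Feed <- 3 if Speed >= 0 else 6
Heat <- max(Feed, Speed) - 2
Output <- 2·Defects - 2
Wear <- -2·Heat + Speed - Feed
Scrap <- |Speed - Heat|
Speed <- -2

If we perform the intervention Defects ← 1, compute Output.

0

Under do(Defects=1), the mechanism Defects <- -3·Heat + 6 is discarded; Defects is fixed at 1.
Output = 2·Defects - 2  [with Defects=1]  = 0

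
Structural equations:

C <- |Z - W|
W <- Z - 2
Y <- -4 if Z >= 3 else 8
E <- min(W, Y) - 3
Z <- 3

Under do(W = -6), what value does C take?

9

Under do(W=-6), the mechanism W <- Z - 2 is discarded; W is fixed at -6.
C = |Z - W|  [with Z=3, W=-6]  = 9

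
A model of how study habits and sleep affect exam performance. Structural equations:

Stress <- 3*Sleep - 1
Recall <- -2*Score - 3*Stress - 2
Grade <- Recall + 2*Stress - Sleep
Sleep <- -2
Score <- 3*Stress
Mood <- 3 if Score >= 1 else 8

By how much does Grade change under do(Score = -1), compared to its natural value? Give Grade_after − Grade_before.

The intervention breaks the incoming arrows to Score: Score <- 3*Stress no longer applies, and Score = -1.
Stress = 3*Sleep - 1  [with Sleep=-2]  = -7
Recall = -2*Score - 3*Stress - 2  [with Score=-1, Stress=-7]  = 21
Grade = Recall + 2*Stress - Sleep  [with Recall=21, Stress=-7, Sleep=-2]  = 9
Without intervention: Stress = 3*Sleep - 1  [with Sleep=-2]  = -7; Score = 3*Stress  [with Stress=-7]  = -21; Recall = -2*Score - 3*Stress - 2  [with Score=-21, Stress=-7]  = 61; Grade = Recall + 2*Stress - Sleep  [with Recall=61, Stress=-7, Sleep=-2]  = 49.
Change = 9 − 49 = -40.

-40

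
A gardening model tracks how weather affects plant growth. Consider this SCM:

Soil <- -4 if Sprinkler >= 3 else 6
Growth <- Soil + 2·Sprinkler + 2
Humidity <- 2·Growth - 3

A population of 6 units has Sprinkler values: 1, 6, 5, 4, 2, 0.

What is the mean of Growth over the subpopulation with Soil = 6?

10

Observing Soil=6 restricts to units where Soil's equation naturally yields 6: Sprinkler ∈ {1, 2, 0}. In that subpopulation Growth = 10, 12, 8, mean 10.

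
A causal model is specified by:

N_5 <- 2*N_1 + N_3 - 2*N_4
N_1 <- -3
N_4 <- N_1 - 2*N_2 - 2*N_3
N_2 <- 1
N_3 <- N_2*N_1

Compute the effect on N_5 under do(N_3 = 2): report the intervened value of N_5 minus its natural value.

25

do(N_3=2) replaces the equation N_3 <- N_2*N_1 with the constant N_3 = 2.
N_4 = N_1 - 2*N_2 - 2*N_3  [with N_1=-3, N_2=1, N_3=2]  = -9
N_5 = 2*N_1 + N_3 - 2*N_4  [with N_1=-3, N_3=2, N_4=-9]  = 14
Without intervention: N_3 = N_2*N_1  [with N_2=1, N_1=-3]  = -3; N_4 = N_1 - 2*N_2 - 2*N_3  [with N_1=-3, N_2=1, N_3=-3]  = 1; N_5 = 2*N_1 + N_3 - 2*N_4  [with N_1=-3, N_3=-3, N_4=1]  = -11.
Change = 14 − (-11) = 25.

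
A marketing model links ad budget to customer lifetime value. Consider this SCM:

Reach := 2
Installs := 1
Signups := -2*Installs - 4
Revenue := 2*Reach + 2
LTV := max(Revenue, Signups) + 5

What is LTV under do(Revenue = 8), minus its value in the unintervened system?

Intervening sets Revenue = 8 and removes its equation (Revenue := 2*Reach + 2).
Signups = -2*Installs - 4  [with Installs=1]  = -6
LTV = max(Revenue, Signups) + 5  [with Revenue=8, Signups=-6]  = 13
Without intervention: Signups = -2*Installs - 4  [with Installs=1]  = -6; Revenue = 2*Reach + 2  [with Reach=2]  = 6; LTV = max(Revenue, Signups) + 5  [with Revenue=6, Signups=-6]  = 11.
Change = 13 − 11 = 2.

2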